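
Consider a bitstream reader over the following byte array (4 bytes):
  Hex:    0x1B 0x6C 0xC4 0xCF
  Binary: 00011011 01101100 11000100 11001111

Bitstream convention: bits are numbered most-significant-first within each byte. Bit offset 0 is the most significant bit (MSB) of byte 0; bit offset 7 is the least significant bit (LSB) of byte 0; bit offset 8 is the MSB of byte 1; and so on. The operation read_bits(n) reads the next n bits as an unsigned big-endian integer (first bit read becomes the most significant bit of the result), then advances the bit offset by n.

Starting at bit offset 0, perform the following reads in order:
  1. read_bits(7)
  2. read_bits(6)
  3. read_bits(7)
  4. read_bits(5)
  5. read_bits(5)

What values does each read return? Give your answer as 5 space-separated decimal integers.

Answer: 13 45 76 9 19

Derivation:
Read 1: bits[0:7] width=7 -> value=13 (bin 0001101); offset now 7 = byte 0 bit 7; 25 bits remain
Read 2: bits[7:13] width=6 -> value=45 (bin 101101); offset now 13 = byte 1 bit 5; 19 bits remain
Read 3: bits[13:20] width=7 -> value=76 (bin 1001100); offset now 20 = byte 2 bit 4; 12 bits remain
Read 4: bits[20:25] width=5 -> value=9 (bin 01001); offset now 25 = byte 3 bit 1; 7 bits remain
Read 5: bits[25:30] width=5 -> value=19 (bin 10011); offset now 30 = byte 3 bit 6; 2 bits remain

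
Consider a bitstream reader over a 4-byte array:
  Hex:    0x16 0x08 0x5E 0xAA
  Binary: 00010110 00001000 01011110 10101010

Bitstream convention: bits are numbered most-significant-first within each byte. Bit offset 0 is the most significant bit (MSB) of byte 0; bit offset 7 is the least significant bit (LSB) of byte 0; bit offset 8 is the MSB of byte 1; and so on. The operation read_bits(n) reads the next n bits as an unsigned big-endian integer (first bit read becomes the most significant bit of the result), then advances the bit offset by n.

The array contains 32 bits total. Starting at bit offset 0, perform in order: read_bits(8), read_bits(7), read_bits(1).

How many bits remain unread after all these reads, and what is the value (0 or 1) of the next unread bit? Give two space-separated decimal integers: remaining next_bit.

Answer: 16 0

Derivation:
Read 1: bits[0:8] width=8 -> value=22 (bin 00010110); offset now 8 = byte 1 bit 0; 24 bits remain
Read 2: bits[8:15] width=7 -> value=4 (bin 0000100); offset now 15 = byte 1 bit 7; 17 bits remain
Read 3: bits[15:16] width=1 -> value=0 (bin 0); offset now 16 = byte 2 bit 0; 16 bits remain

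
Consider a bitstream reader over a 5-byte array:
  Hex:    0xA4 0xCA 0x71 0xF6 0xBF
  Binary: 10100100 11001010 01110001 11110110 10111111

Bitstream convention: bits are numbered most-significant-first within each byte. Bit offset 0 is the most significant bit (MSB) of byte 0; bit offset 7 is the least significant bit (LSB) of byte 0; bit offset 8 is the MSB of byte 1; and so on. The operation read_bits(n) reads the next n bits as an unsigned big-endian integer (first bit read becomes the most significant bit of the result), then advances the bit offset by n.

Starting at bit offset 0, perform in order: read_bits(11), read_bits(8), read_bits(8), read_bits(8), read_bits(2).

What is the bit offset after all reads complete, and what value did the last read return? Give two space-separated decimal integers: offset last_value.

Answer: 37 3

Derivation:
Read 1: bits[0:11] width=11 -> value=1318 (bin 10100100110); offset now 11 = byte 1 bit 3; 29 bits remain
Read 2: bits[11:19] width=8 -> value=83 (bin 01010011); offset now 19 = byte 2 bit 3; 21 bits remain
Read 3: bits[19:27] width=8 -> value=143 (bin 10001111); offset now 27 = byte 3 bit 3; 13 bits remain
Read 4: bits[27:35] width=8 -> value=181 (bin 10110101); offset now 35 = byte 4 bit 3; 5 bits remain
Read 5: bits[35:37] width=2 -> value=3 (bin 11); offset now 37 = byte 4 bit 5; 3 bits remain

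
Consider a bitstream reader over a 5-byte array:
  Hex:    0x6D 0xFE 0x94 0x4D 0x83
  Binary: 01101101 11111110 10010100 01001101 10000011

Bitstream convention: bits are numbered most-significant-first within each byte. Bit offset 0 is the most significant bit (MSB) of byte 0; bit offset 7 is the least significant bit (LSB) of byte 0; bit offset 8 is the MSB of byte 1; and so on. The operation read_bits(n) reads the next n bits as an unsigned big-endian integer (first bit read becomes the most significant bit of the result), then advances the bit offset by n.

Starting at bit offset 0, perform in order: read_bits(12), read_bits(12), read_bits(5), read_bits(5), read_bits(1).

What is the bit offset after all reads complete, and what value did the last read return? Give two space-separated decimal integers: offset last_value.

Read 1: bits[0:12] width=12 -> value=1759 (bin 011011011111); offset now 12 = byte 1 bit 4; 28 bits remain
Read 2: bits[12:24] width=12 -> value=3732 (bin 111010010100); offset now 24 = byte 3 bit 0; 16 bits remain
Read 3: bits[24:29] width=5 -> value=9 (bin 01001); offset now 29 = byte 3 bit 5; 11 bits remain
Read 4: bits[29:34] width=5 -> value=22 (bin 10110); offset now 34 = byte 4 bit 2; 6 bits remain
Read 5: bits[34:35] width=1 -> value=0 (bin 0); offset now 35 = byte 4 bit 3; 5 bits remain

Answer: 35 0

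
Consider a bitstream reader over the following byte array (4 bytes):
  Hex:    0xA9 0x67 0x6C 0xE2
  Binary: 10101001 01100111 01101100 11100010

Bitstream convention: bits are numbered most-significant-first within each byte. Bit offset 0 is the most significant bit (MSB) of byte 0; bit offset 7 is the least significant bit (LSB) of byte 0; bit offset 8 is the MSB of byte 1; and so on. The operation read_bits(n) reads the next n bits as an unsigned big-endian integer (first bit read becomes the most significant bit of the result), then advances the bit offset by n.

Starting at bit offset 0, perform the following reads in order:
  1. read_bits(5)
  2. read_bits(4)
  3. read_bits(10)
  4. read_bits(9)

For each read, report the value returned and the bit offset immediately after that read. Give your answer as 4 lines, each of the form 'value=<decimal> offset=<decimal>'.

Read 1: bits[0:5] width=5 -> value=21 (bin 10101); offset now 5 = byte 0 bit 5; 27 bits remain
Read 2: bits[5:9] width=4 -> value=2 (bin 0010); offset now 9 = byte 1 bit 1; 23 bits remain
Read 3: bits[9:19] width=10 -> value=827 (bin 1100111011); offset now 19 = byte 2 bit 3; 13 bits remain
Read 4: bits[19:28] width=9 -> value=206 (bin 011001110); offset now 28 = byte 3 bit 4; 4 bits remain

Answer: value=21 offset=5
value=2 offset=9
value=827 offset=19
value=206 offset=28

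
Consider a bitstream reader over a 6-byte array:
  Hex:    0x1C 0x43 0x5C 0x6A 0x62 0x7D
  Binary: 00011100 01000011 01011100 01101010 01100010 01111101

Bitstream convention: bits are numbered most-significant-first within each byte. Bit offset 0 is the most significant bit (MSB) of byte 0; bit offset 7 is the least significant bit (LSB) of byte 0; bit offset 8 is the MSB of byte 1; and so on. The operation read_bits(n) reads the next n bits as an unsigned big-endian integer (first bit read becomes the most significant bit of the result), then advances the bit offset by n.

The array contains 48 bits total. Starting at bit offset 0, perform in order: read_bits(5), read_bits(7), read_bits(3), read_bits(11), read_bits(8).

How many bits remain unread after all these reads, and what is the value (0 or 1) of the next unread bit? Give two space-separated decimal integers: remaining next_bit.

Read 1: bits[0:5] width=5 -> value=3 (bin 00011); offset now 5 = byte 0 bit 5; 43 bits remain
Read 2: bits[5:12] width=7 -> value=68 (bin 1000100); offset now 12 = byte 1 bit 4; 36 bits remain
Read 3: bits[12:15] width=3 -> value=1 (bin 001); offset now 15 = byte 1 bit 7; 33 bits remain
Read 4: bits[15:26] width=11 -> value=1393 (bin 10101110001); offset now 26 = byte 3 bit 2; 22 bits remain
Read 5: bits[26:34] width=8 -> value=169 (bin 10101001); offset now 34 = byte 4 bit 2; 14 bits remain

Answer: 14 1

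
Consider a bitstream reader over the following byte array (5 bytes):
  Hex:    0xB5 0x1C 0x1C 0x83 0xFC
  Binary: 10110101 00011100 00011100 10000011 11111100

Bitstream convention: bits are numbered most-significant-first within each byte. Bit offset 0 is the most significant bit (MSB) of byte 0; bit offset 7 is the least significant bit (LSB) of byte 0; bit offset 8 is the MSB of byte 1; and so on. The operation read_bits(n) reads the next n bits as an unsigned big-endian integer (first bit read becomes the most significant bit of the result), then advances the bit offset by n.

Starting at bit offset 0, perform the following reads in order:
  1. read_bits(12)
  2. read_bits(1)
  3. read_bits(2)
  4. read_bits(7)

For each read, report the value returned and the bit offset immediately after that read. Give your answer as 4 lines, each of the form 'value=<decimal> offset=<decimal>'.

Answer: value=2897 offset=12
value=1 offset=13
value=2 offset=15
value=7 offset=22

Derivation:
Read 1: bits[0:12] width=12 -> value=2897 (bin 101101010001); offset now 12 = byte 1 bit 4; 28 bits remain
Read 2: bits[12:13] width=1 -> value=1 (bin 1); offset now 13 = byte 1 bit 5; 27 bits remain
Read 3: bits[13:15] width=2 -> value=2 (bin 10); offset now 15 = byte 1 bit 7; 25 bits remain
Read 4: bits[15:22] width=7 -> value=7 (bin 0000111); offset now 22 = byte 2 bit 6; 18 bits remain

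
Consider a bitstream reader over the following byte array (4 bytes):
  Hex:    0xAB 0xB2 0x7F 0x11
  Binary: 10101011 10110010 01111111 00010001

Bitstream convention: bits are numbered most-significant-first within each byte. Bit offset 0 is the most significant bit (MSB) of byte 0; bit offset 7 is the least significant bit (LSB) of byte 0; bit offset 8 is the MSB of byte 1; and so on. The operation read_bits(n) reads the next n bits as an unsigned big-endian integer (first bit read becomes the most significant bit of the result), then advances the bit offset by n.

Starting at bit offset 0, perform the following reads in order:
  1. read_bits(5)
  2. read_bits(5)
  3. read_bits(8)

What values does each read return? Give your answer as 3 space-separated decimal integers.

Read 1: bits[0:5] width=5 -> value=21 (bin 10101); offset now 5 = byte 0 bit 5; 27 bits remain
Read 2: bits[5:10] width=5 -> value=14 (bin 01110); offset now 10 = byte 1 bit 2; 22 bits remain
Read 3: bits[10:18] width=8 -> value=201 (bin 11001001); offset now 18 = byte 2 bit 2; 14 bits remain

Answer: 21 14 201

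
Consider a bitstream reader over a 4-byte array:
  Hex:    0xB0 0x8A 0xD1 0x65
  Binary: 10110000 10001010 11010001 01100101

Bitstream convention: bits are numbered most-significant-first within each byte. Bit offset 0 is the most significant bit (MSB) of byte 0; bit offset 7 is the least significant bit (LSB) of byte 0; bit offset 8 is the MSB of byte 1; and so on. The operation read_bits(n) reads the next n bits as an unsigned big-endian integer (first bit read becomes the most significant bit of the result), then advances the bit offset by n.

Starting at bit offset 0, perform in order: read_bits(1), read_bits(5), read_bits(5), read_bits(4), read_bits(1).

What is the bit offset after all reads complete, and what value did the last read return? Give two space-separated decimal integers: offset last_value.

Answer: 16 0

Derivation:
Read 1: bits[0:1] width=1 -> value=1 (bin 1); offset now 1 = byte 0 bit 1; 31 bits remain
Read 2: bits[1:6] width=5 -> value=12 (bin 01100); offset now 6 = byte 0 bit 6; 26 bits remain
Read 3: bits[6:11] width=5 -> value=4 (bin 00100); offset now 11 = byte 1 bit 3; 21 bits remain
Read 4: bits[11:15] width=4 -> value=5 (bin 0101); offset now 15 = byte 1 bit 7; 17 bits remain
Read 5: bits[15:16] width=1 -> value=0 (bin 0); offset now 16 = byte 2 bit 0; 16 bits remain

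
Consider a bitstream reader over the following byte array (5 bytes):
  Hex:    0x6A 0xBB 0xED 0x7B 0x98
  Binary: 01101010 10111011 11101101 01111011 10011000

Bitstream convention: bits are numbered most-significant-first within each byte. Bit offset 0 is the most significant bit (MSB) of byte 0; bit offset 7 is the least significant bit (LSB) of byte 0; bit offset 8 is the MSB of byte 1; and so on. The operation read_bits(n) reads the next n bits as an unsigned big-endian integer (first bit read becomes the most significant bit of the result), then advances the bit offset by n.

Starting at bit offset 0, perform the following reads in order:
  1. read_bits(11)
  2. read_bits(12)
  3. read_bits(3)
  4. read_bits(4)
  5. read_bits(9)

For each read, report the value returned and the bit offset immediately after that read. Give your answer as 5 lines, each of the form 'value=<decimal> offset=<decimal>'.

Answer: value=853 offset=11
value=3574 offset=23
value=5 offset=26
value=14 offset=30
value=460 offset=39

Derivation:
Read 1: bits[0:11] width=11 -> value=853 (bin 01101010101); offset now 11 = byte 1 bit 3; 29 bits remain
Read 2: bits[11:23] width=12 -> value=3574 (bin 110111110110); offset now 23 = byte 2 bit 7; 17 bits remain
Read 3: bits[23:26] width=3 -> value=5 (bin 101); offset now 26 = byte 3 bit 2; 14 bits remain
Read 4: bits[26:30] width=4 -> value=14 (bin 1110); offset now 30 = byte 3 bit 6; 10 bits remain
Read 5: bits[30:39] width=9 -> value=460 (bin 111001100); offset now 39 = byte 4 bit 7; 1 bits remain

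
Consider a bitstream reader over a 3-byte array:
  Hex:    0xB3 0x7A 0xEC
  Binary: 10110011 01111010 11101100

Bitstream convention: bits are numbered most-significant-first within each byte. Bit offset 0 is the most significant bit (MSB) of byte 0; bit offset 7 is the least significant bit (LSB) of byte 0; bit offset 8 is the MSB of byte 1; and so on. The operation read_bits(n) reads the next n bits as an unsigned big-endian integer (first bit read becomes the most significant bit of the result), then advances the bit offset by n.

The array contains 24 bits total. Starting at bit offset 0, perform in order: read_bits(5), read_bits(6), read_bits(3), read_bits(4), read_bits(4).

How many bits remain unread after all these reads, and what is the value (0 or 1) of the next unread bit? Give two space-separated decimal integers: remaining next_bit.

Answer: 2 0

Derivation:
Read 1: bits[0:5] width=5 -> value=22 (bin 10110); offset now 5 = byte 0 bit 5; 19 bits remain
Read 2: bits[5:11] width=6 -> value=27 (bin 011011); offset now 11 = byte 1 bit 3; 13 bits remain
Read 3: bits[11:14] width=3 -> value=6 (bin 110); offset now 14 = byte 1 bit 6; 10 bits remain
Read 4: bits[14:18] width=4 -> value=11 (bin 1011); offset now 18 = byte 2 bit 2; 6 bits remain
Read 5: bits[18:22] width=4 -> value=11 (bin 1011); offset now 22 = byte 2 bit 6; 2 bits remain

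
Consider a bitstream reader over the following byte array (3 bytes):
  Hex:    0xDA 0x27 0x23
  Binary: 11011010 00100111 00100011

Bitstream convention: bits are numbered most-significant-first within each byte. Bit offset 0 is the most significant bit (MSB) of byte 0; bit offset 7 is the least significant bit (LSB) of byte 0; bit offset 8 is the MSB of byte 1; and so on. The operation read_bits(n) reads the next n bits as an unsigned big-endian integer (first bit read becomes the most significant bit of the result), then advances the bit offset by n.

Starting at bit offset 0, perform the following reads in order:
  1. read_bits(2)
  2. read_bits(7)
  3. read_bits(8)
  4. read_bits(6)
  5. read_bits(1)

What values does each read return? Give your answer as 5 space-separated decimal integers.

Read 1: bits[0:2] width=2 -> value=3 (bin 11); offset now 2 = byte 0 bit 2; 22 bits remain
Read 2: bits[2:9] width=7 -> value=52 (bin 0110100); offset now 9 = byte 1 bit 1; 15 bits remain
Read 3: bits[9:17] width=8 -> value=78 (bin 01001110); offset now 17 = byte 2 bit 1; 7 bits remain
Read 4: bits[17:23] width=6 -> value=17 (bin 010001); offset now 23 = byte 2 bit 7; 1 bits remain
Read 5: bits[23:24] width=1 -> value=1 (bin 1); offset now 24 = byte 3 bit 0; 0 bits remain

Answer: 3 52 78 17 1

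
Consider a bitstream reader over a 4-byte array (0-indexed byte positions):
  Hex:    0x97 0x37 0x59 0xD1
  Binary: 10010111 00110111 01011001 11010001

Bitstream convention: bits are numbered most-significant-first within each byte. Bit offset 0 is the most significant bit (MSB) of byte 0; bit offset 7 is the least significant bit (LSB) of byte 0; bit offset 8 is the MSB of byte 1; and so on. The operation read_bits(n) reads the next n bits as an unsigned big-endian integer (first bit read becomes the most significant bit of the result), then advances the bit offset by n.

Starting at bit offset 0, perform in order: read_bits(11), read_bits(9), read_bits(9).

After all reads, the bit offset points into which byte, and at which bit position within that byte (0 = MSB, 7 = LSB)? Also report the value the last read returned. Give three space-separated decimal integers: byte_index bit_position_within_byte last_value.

Read 1: bits[0:11] width=11 -> value=1209 (bin 10010111001); offset now 11 = byte 1 bit 3; 21 bits remain
Read 2: bits[11:20] width=9 -> value=373 (bin 101110101); offset now 20 = byte 2 bit 4; 12 bits remain
Read 3: bits[20:29] width=9 -> value=314 (bin 100111010); offset now 29 = byte 3 bit 5; 3 bits remain

Answer: 3 5 314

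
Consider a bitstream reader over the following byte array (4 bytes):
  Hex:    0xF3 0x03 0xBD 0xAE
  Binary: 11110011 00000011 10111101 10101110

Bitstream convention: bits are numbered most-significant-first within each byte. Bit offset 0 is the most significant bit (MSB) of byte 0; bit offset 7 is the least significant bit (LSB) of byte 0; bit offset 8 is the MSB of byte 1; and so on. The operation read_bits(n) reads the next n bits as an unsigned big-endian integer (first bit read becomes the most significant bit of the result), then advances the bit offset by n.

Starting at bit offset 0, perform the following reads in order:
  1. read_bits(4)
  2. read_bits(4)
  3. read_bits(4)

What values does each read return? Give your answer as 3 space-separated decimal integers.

Answer: 15 3 0

Derivation:
Read 1: bits[0:4] width=4 -> value=15 (bin 1111); offset now 4 = byte 0 bit 4; 28 bits remain
Read 2: bits[4:8] width=4 -> value=3 (bin 0011); offset now 8 = byte 1 bit 0; 24 bits remain
Read 3: bits[8:12] width=4 -> value=0 (bin 0000); offset now 12 = byte 1 bit 4; 20 bits remain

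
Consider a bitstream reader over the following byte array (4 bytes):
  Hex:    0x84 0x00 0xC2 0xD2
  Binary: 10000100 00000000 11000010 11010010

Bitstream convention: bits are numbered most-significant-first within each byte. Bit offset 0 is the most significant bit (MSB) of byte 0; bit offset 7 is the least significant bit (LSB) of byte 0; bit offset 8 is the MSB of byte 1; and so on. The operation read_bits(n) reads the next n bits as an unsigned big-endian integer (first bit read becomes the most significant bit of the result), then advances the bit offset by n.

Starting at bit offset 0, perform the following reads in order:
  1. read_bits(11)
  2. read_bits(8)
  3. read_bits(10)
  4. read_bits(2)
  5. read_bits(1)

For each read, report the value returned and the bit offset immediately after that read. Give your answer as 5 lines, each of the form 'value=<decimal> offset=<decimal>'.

Read 1: bits[0:11] width=11 -> value=1056 (bin 10000100000); offset now 11 = byte 1 bit 3; 21 bits remain
Read 2: bits[11:19] width=8 -> value=6 (bin 00000110); offset now 19 = byte 2 bit 3; 13 bits remain
Read 3: bits[19:29] width=10 -> value=90 (bin 0001011010); offset now 29 = byte 3 bit 5; 3 bits remain
Read 4: bits[29:31] width=2 -> value=1 (bin 01); offset now 31 = byte 3 bit 7; 1 bits remain
Read 5: bits[31:32] width=1 -> value=0 (bin 0); offset now 32 = byte 4 bit 0; 0 bits remain

Answer: value=1056 offset=11
value=6 offset=19
value=90 offset=29
value=1 offset=31
value=0 offset=32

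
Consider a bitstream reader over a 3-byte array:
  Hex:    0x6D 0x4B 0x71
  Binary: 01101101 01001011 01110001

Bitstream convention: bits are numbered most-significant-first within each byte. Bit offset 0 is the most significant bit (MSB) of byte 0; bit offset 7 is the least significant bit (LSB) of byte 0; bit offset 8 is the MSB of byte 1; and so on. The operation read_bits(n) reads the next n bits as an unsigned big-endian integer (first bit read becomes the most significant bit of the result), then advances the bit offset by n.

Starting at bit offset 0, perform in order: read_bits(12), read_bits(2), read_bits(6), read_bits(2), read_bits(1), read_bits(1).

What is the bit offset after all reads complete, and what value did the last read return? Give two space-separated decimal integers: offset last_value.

Answer: 24 1

Derivation:
Read 1: bits[0:12] width=12 -> value=1748 (bin 011011010100); offset now 12 = byte 1 bit 4; 12 bits remain
Read 2: bits[12:14] width=2 -> value=2 (bin 10); offset now 14 = byte 1 bit 6; 10 bits remain
Read 3: bits[14:20] width=6 -> value=55 (bin 110111); offset now 20 = byte 2 bit 4; 4 bits remain
Read 4: bits[20:22] width=2 -> value=0 (bin 00); offset now 22 = byte 2 bit 6; 2 bits remain
Read 5: bits[22:23] width=1 -> value=0 (bin 0); offset now 23 = byte 2 bit 7; 1 bits remain
Read 6: bits[23:24] width=1 -> value=1 (bin 1); offset now 24 = byte 3 bit 0; 0 bits remain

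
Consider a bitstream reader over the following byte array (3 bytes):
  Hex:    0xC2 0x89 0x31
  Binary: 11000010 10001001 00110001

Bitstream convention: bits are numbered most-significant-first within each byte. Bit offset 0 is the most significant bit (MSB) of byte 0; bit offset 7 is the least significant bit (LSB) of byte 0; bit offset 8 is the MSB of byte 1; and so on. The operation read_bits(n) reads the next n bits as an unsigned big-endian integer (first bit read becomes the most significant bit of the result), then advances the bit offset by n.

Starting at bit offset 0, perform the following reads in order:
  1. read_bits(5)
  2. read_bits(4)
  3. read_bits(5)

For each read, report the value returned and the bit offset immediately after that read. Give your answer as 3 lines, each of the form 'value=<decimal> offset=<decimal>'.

Answer: value=24 offset=5
value=5 offset=9
value=2 offset=14

Derivation:
Read 1: bits[0:5] width=5 -> value=24 (bin 11000); offset now 5 = byte 0 bit 5; 19 bits remain
Read 2: bits[5:9] width=4 -> value=5 (bin 0101); offset now 9 = byte 1 bit 1; 15 bits remain
Read 3: bits[9:14] width=5 -> value=2 (bin 00010); offset now 14 = byte 1 bit 6; 10 bits remain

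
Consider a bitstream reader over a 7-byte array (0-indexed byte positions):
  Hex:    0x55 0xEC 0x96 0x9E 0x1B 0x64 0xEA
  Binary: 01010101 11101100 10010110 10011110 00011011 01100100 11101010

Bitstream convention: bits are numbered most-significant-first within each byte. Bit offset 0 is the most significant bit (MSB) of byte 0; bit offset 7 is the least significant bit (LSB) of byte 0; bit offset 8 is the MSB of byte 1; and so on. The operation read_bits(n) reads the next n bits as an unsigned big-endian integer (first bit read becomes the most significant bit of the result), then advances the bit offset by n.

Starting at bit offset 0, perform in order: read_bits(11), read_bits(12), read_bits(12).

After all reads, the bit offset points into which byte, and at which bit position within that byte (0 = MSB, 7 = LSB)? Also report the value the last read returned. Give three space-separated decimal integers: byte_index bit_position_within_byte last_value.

Answer: 4 3 1264

Derivation:
Read 1: bits[0:11] width=11 -> value=687 (bin 01010101111); offset now 11 = byte 1 bit 3; 45 bits remain
Read 2: bits[11:23] width=12 -> value=1611 (bin 011001001011); offset now 23 = byte 2 bit 7; 33 bits remain
Read 3: bits[23:35] width=12 -> value=1264 (bin 010011110000); offset now 35 = byte 4 bit 3; 21 bits remain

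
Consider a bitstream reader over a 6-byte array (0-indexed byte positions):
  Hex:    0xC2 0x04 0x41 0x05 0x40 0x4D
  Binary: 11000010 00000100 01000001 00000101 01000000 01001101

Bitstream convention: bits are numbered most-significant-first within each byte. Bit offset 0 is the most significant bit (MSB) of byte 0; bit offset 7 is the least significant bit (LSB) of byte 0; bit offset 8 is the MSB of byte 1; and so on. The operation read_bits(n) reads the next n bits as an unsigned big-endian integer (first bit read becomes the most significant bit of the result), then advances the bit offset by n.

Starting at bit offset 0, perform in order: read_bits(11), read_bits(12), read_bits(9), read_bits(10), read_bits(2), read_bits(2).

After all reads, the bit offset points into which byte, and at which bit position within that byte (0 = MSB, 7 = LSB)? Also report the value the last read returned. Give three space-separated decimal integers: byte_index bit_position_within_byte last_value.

Answer: 5 6 3

Derivation:
Read 1: bits[0:11] width=11 -> value=1552 (bin 11000010000); offset now 11 = byte 1 bit 3; 37 bits remain
Read 2: bits[11:23] width=12 -> value=544 (bin 001000100000); offset now 23 = byte 2 bit 7; 25 bits remain
Read 3: bits[23:32] width=9 -> value=261 (bin 100000101); offset now 32 = byte 4 bit 0; 16 bits remain
Read 4: bits[32:42] width=10 -> value=257 (bin 0100000001); offset now 42 = byte 5 bit 2; 6 bits remain
Read 5: bits[42:44] width=2 -> value=0 (bin 00); offset now 44 = byte 5 bit 4; 4 bits remain
Read 6: bits[44:46] width=2 -> value=3 (bin 11); offset now 46 = byte 5 bit 6; 2 bits remain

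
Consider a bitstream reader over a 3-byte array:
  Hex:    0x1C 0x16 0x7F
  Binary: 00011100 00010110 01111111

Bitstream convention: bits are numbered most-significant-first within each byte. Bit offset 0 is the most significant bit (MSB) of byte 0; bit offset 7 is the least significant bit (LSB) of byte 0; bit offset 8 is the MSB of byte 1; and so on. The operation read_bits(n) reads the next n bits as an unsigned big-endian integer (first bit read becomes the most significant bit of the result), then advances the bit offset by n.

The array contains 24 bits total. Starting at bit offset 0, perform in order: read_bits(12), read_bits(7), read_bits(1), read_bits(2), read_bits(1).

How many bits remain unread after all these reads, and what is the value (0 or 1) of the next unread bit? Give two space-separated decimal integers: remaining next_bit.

Read 1: bits[0:12] width=12 -> value=449 (bin 000111000001); offset now 12 = byte 1 bit 4; 12 bits remain
Read 2: bits[12:19] width=7 -> value=51 (bin 0110011); offset now 19 = byte 2 bit 3; 5 bits remain
Read 3: bits[19:20] width=1 -> value=1 (bin 1); offset now 20 = byte 2 bit 4; 4 bits remain
Read 4: bits[20:22] width=2 -> value=3 (bin 11); offset now 22 = byte 2 bit 6; 2 bits remain
Read 5: bits[22:23] width=1 -> value=1 (bin 1); offset now 23 = byte 2 bit 7; 1 bits remain

Answer: 1 1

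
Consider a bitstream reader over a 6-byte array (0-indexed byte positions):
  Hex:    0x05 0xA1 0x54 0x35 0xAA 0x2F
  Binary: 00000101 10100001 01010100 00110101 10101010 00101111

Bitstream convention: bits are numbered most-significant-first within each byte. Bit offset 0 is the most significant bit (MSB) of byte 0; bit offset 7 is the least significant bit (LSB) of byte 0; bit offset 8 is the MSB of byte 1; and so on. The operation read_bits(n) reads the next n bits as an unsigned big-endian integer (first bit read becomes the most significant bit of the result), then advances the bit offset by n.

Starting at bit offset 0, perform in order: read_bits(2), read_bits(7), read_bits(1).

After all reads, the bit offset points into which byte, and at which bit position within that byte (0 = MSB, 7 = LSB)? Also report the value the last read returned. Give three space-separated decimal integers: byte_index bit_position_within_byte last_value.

Answer: 1 2 0

Derivation:
Read 1: bits[0:2] width=2 -> value=0 (bin 00); offset now 2 = byte 0 bit 2; 46 bits remain
Read 2: bits[2:9] width=7 -> value=11 (bin 0001011); offset now 9 = byte 1 bit 1; 39 bits remain
Read 3: bits[9:10] width=1 -> value=0 (bin 0); offset now 10 = byte 1 bit 2; 38 bits remain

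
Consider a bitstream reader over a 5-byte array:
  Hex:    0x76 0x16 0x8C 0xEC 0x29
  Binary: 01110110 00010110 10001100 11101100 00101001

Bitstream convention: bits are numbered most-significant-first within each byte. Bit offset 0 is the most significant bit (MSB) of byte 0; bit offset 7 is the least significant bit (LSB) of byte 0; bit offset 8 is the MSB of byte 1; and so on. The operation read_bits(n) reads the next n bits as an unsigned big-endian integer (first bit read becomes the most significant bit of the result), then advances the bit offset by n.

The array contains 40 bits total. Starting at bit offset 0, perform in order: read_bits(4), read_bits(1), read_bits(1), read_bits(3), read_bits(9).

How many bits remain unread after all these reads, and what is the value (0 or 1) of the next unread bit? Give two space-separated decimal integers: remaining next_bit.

Read 1: bits[0:4] width=4 -> value=7 (bin 0111); offset now 4 = byte 0 bit 4; 36 bits remain
Read 2: bits[4:5] width=1 -> value=0 (bin 0); offset now 5 = byte 0 bit 5; 35 bits remain
Read 3: bits[5:6] width=1 -> value=1 (bin 1); offset now 6 = byte 0 bit 6; 34 bits remain
Read 4: bits[6:9] width=3 -> value=4 (bin 100); offset now 9 = byte 1 bit 1; 31 bits remain
Read 5: bits[9:18] width=9 -> value=90 (bin 001011010); offset now 18 = byte 2 bit 2; 22 bits remain

Answer: 22 0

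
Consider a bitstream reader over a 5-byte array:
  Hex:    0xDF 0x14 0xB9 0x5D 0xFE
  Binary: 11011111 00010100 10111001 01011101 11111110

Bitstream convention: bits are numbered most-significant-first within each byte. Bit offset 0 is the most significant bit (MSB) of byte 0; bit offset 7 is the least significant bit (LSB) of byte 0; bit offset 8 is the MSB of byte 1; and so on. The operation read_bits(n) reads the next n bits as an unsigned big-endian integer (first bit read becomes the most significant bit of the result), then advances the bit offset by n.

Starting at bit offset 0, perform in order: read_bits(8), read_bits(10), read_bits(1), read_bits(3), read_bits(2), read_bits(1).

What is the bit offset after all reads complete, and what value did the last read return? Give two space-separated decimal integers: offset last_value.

Answer: 25 0

Derivation:
Read 1: bits[0:8] width=8 -> value=223 (bin 11011111); offset now 8 = byte 1 bit 0; 32 bits remain
Read 2: bits[8:18] width=10 -> value=82 (bin 0001010010); offset now 18 = byte 2 bit 2; 22 bits remain
Read 3: bits[18:19] width=1 -> value=1 (bin 1); offset now 19 = byte 2 bit 3; 21 bits remain
Read 4: bits[19:22] width=3 -> value=6 (bin 110); offset now 22 = byte 2 bit 6; 18 bits remain
Read 5: bits[22:24] width=2 -> value=1 (bin 01); offset now 24 = byte 3 bit 0; 16 bits remain
Read 6: bits[24:25] width=1 -> value=0 (bin 0); offset now 25 = byte 3 bit 1; 15 bits remain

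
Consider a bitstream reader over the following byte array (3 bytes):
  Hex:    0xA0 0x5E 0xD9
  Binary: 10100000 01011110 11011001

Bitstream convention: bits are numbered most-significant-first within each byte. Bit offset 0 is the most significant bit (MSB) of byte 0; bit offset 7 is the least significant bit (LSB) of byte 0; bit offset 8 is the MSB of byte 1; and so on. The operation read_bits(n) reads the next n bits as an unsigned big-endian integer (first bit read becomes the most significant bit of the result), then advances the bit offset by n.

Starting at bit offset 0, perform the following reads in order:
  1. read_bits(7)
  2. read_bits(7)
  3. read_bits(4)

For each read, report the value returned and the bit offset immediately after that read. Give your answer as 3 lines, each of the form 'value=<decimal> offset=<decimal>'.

Answer: value=80 offset=7
value=23 offset=14
value=11 offset=18

Derivation:
Read 1: bits[0:7] width=7 -> value=80 (bin 1010000); offset now 7 = byte 0 bit 7; 17 bits remain
Read 2: bits[7:14] width=7 -> value=23 (bin 0010111); offset now 14 = byte 1 bit 6; 10 bits remain
Read 3: bits[14:18] width=4 -> value=11 (bin 1011); offset now 18 = byte 2 bit 2; 6 bits remain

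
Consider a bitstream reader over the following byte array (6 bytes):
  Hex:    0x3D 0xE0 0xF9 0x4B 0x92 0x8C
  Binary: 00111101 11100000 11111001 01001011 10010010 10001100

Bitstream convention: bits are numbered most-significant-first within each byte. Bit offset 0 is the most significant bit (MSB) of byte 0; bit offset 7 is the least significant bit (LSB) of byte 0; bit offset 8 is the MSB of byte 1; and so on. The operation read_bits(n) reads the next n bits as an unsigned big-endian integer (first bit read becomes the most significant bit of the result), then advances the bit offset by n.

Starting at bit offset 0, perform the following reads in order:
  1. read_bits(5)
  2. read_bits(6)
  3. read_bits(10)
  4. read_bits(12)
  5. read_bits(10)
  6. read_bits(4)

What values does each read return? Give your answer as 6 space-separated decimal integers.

Answer: 7 47 31 663 148 6

Derivation:
Read 1: bits[0:5] width=5 -> value=7 (bin 00111); offset now 5 = byte 0 bit 5; 43 bits remain
Read 2: bits[5:11] width=6 -> value=47 (bin 101111); offset now 11 = byte 1 bit 3; 37 bits remain
Read 3: bits[11:21] width=10 -> value=31 (bin 0000011111); offset now 21 = byte 2 bit 5; 27 bits remain
Read 4: bits[21:33] width=12 -> value=663 (bin 001010010111); offset now 33 = byte 4 bit 1; 15 bits remain
Read 5: bits[33:43] width=10 -> value=148 (bin 0010010100); offset now 43 = byte 5 bit 3; 5 bits remain
Read 6: bits[43:47] width=4 -> value=6 (bin 0110); offset now 47 = byte 5 bit 7; 1 bits remain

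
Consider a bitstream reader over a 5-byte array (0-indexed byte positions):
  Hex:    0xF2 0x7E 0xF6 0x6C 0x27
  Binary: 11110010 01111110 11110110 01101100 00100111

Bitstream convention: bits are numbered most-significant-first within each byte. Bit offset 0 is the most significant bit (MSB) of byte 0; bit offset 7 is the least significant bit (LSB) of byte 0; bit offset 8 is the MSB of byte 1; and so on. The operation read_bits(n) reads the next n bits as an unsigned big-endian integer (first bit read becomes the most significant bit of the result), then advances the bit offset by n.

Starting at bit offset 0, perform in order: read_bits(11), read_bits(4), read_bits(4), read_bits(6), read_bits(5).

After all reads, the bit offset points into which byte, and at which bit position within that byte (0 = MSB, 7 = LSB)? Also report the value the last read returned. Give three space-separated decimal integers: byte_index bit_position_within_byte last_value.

Answer: 3 6 27

Derivation:
Read 1: bits[0:11] width=11 -> value=1939 (bin 11110010011); offset now 11 = byte 1 bit 3; 29 bits remain
Read 2: bits[11:15] width=4 -> value=15 (bin 1111); offset now 15 = byte 1 bit 7; 25 bits remain
Read 3: bits[15:19] width=4 -> value=7 (bin 0111); offset now 19 = byte 2 bit 3; 21 bits remain
Read 4: bits[19:25] width=6 -> value=44 (bin 101100); offset now 25 = byte 3 bit 1; 15 bits remain
Read 5: bits[25:30] width=5 -> value=27 (bin 11011); offset now 30 = byte 3 bit 6; 10 bits remain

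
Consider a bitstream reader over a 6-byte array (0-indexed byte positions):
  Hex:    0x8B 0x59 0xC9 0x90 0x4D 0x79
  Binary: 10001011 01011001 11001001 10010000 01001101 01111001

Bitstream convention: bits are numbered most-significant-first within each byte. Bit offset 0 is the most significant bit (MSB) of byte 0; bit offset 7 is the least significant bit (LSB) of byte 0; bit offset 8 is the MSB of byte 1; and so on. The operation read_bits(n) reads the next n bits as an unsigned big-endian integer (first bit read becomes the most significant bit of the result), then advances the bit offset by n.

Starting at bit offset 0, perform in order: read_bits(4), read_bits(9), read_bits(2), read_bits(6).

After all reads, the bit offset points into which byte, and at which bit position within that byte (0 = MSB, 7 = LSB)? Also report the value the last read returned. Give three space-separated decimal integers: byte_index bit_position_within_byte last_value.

Read 1: bits[0:4] width=4 -> value=8 (bin 1000); offset now 4 = byte 0 bit 4; 44 bits remain
Read 2: bits[4:13] width=9 -> value=363 (bin 101101011); offset now 13 = byte 1 bit 5; 35 bits remain
Read 3: bits[13:15] width=2 -> value=0 (bin 00); offset now 15 = byte 1 bit 7; 33 bits remain
Read 4: bits[15:21] width=6 -> value=57 (bin 111001); offset now 21 = byte 2 bit 5; 27 bits remain

Answer: 2 5 57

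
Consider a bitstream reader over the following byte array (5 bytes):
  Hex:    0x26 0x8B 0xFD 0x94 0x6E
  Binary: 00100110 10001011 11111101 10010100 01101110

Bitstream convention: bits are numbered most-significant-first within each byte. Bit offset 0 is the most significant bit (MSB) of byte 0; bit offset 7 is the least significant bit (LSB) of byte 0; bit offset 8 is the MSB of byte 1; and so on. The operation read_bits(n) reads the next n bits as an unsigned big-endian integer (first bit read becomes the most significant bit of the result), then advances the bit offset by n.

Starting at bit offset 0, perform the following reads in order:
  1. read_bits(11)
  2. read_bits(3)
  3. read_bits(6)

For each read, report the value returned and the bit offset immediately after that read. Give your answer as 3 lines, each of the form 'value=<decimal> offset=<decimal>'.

Answer: value=308 offset=11
value=2 offset=14
value=63 offset=20

Derivation:
Read 1: bits[0:11] width=11 -> value=308 (bin 00100110100); offset now 11 = byte 1 bit 3; 29 bits remain
Read 2: bits[11:14] width=3 -> value=2 (bin 010); offset now 14 = byte 1 bit 6; 26 bits remain
Read 3: bits[14:20] width=6 -> value=63 (bin 111111); offset now 20 = byte 2 bit 4; 20 bits remain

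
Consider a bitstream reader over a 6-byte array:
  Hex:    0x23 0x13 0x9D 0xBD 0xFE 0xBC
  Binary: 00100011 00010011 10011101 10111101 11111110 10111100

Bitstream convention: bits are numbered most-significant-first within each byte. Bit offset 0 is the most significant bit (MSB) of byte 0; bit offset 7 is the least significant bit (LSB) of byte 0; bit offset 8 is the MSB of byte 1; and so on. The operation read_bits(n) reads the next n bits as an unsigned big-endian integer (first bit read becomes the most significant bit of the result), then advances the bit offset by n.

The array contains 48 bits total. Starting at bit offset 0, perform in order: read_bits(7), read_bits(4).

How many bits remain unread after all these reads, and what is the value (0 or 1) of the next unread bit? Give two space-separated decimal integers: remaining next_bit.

Read 1: bits[0:7] width=7 -> value=17 (bin 0010001); offset now 7 = byte 0 bit 7; 41 bits remain
Read 2: bits[7:11] width=4 -> value=8 (bin 1000); offset now 11 = byte 1 bit 3; 37 bits remain

Answer: 37 1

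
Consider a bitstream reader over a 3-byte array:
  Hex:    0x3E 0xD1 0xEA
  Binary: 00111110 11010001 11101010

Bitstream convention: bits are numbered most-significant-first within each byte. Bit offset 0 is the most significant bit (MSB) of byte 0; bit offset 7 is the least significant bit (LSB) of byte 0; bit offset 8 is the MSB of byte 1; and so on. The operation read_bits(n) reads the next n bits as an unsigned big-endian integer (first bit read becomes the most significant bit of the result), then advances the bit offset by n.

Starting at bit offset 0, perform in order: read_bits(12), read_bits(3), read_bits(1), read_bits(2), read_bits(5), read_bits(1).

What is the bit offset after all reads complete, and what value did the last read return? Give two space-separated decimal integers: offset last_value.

Answer: 24 0

Derivation:
Read 1: bits[0:12] width=12 -> value=1005 (bin 001111101101); offset now 12 = byte 1 bit 4; 12 bits remain
Read 2: bits[12:15] width=3 -> value=0 (bin 000); offset now 15 = byte 1 bit 7; 9 bits remain
Read 3: bits[15:16] width=1 -> value=1 (bin 1); offset now 16 = byte 2 bit 0; 8 bits remain
Read 4: bits[16:18] width=2 -> value=3 (bin 11); offset now 18 = byte 2 bit 2; 6 bits remain
Read 5: bits[18:23] width=5 -> value=21 (bin 10101); offset now 23 = byte 2 bit 7; 1 bits remain
Read 6: bits[23:24] width=1 -> value=0 (bin 0); offset now 24 = byte 3 bit 0; 0 bits remain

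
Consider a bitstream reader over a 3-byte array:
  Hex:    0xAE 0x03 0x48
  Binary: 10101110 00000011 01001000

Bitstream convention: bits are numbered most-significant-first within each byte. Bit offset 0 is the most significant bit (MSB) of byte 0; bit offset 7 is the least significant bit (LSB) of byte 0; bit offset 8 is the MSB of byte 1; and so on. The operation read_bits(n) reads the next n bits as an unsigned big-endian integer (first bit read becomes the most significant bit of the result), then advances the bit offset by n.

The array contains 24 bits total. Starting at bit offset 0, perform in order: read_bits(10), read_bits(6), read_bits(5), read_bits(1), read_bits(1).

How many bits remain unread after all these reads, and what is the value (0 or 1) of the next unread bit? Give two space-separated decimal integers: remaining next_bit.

Read 1: bits[0:10] width=10 -> value=696 (bin 1010111000); offset now 10 = byte 1 bit 2; 14 bits remain
Read 2: bits[10:16] width=6 -> value=3 (bin 000011); offset now 16 = byte 2 bit 0; 8 bits remain
Read 3: bits[16:21] width=5 -> value=9 (bin 01001); offset now 21 = byte 2 bit 5; 3 bits remain
Read 4: bits[21:22] width=1 -> value=0 (bin 0); offset now 22 = byte 2 bit 6; 2 bits remain
Read 5: bits[22:23] width=1 -> value=0 (bin 0); offset now 23 = byte 2 bit 7; 1 bits remain

Answer: 1 0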